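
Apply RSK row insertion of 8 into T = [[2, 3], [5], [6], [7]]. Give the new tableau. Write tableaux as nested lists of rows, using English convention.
8 is larger than every entry of row 1, so it is appended to row 1. The new tableau is [[2, 3, 8], [5], [6], [7]].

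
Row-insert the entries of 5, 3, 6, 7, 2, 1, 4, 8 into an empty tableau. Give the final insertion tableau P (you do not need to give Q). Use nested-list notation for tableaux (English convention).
P = [[1, 4, 7, 8], [2, 6], [3], [5]]

Insert 5: appended to row 1. P = [[5]].
Insert 3: 3 bumps 5 from row 1; 5 starts row 2. P = [[3], [5]].
Insert 6: appended to row 1. P = [[3, 6], [5]].
Insert 7: appended to row 1. P = [[3, 6, 7], [5]].
Insert 2: 2 bumps 3 from row 1; 3 bumps 5 from row 2; 5 starts row 3. P = [[2, 6, 7], [3], [5]].
Insert 1: 1 bumps 2 from row 1; 2 bumps 3 from row 2; 3 bumps 5 from row 3; 5 starts row 4. P = [[1, 6, 7], [2], [3], [5]].
Insert 4: 4 bumps 6 from row 1; 6 appends to row 2. P = [[1, 4, 7], [2, 6], [3], [5]].
Insert 8: appended to row 1. P = [[1, 4, 7, 8], [2, 6], [3], [5]].

So P = [[1, 4, 7, 8], [2, 6], [3], [5]].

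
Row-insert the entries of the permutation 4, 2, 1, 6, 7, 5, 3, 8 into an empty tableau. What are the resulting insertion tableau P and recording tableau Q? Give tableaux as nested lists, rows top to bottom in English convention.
P = [[1, 3, 7, 8], [2, 5], [4, 6]], Q = [[1, 4, 5, 8], [2, 6], [3, 7]]

Insert each entry of the permutation into P by Schensted row insertion, recording in Q the position of each new cell.

Insert 4: appended to row 1. P = [[4]].
Insert 2: 2 bumps 4 from row 1; 4 starts row 2. P = [[2], [4]].
Insert 1: 1 bumps 2 from row 1; 2 bumps 4 from row 2; 4 starts row 3. P = [[1], [2], [4]].
Insert 6: appended to row 1. P = [[1, 6], [2], [4]].
Insert 7: appended to row 1. P = [[1, 6, 7], [2], [4]].
Insert 5: 5 bumps 6 from row 1; 6 appends to row 2. P = [[1, 5, 7], [2, 6], [4]].
Insert 3: 3 bumps 5 from row 1; 5 bumps 6 from row 2; 6 appends to row 3. P = [[1, 3, 7], [2, 5], [4, 6]].
Insert 8: appended to row 1. P = [[1, 3, 7, 8], [2, 5], [4, 6]].

So P = [[1, 3, 7, 8], [2, 5], [4, 6]], Q = [[1, 4, 5, 8], [2, 6], [3, 7]].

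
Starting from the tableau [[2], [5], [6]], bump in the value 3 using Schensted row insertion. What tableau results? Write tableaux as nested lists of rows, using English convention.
3 is larger than every entry of row 1, so it is appended to row 1. The new tableau is [[2, 3], [5], [6]].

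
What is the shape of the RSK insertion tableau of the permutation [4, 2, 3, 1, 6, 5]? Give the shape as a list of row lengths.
[3, 2, 1]

RSK row insertion gives P = [[1, 3, 5], [2, 6], [4]], which has shape [3, 2, 1].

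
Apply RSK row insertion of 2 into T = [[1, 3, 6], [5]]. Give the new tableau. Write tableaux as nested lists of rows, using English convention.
In row 1, 2 replaces 3 (the leftmost entry greater than 2); 3 is bumped to row 2. In row 2, 3 replaces 5 (the leftmost entry greater than 3); 5 is bumped to row 3. 5 starts a new row 3. The new tableau is [[1, 2, 6], [3], [5]].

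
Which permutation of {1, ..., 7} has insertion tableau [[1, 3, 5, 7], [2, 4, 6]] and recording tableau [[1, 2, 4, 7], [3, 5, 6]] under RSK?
Reverse RSK: for i = n, n-1, ..., 1, locate i in Q, remove the corresponding corner cell from P, and reverse-bump its entry up through P; the value ejected from row 1 is w(i).

So w = 2 4 1 6 3 5 7.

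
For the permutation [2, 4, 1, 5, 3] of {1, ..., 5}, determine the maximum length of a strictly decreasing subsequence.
2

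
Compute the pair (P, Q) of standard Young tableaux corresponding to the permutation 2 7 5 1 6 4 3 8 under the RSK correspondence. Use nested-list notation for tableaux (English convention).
Insert each entry of the permutation into P by Schensted row insertion, recording in Q the position of each new cell.

Insert 2: appended to row 1. P = [[2]], Q = [[1]].
Insert 7: appended to row 1. P = [[2, 7]], Q = [[1, 2]].
Insert 5: 5 bumps 7 from row 1; 7 starts row 2. P = [[2, 5], [7]], Q = [[1, 2], [3]].
Insert 1: 1 bumps 2 from row 1; 2 bumps 7 from row 2; 7 starts row 3. P = [[1, 5], [2], [7]], Q = [[1, 2], [3], [4]].
Insert 6: appended to row 1. P = [[1, 5, 6], [2], [7]], Q = [[1, 2, 5], [3], [4]].
Insert 4: 4 bumps 5 from row 1; 5 appends to row 2. P = [[1, 4, 6], [2, 5], [7]], Q = [[1, 2, 5], [3, 6], [4]].
Insert 3: 3 bumps 4 from row 1; 4 bumps 5 from row 2; 5 bumps 7 from row 3; 7 starts row 4. P = [[1, 3, 6], [2, 4], [5], [7]], Q = [[1, 2, 5], [3, 6], [4], [7]].
Insert 8: appended to row 1. P = [[1, 3, 6, 8], [2, 4], [5], [7]], Q = [[1, 2, 5, 8], [3, 6], [4], [7]].

So P = [[1, 3, 6, 8], [2, 4], [5], [7]], Q = [[1, 2, 5, 8], [3, 6], [4], [7]].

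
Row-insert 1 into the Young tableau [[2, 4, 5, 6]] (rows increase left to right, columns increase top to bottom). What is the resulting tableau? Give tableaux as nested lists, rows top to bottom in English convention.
In row 1, 1 replaces 2 (the leftmost entry greater than 1); 2 is bumped to row 2. 2 starts a new row 2. The new tableau is [[1, 4, 5, 6], [2]].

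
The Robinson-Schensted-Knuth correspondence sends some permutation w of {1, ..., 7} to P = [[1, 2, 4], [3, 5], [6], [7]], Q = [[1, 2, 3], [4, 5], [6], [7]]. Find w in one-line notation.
Reverse the RSK construction: for i from n down to 1, find the cell of Q containing i, remove the entry at that cell from P, and reverse-bump it up through P; the value ejected from row 1 is w(i).

Step i=7: Q has 7 at row 4, column 1; remove 7 from row 4 of P and reverse-bump: 7 enters row 3 and ejects 6; 6 enters row 2 and ejects 5; 5 enters row 1 and ejects 4. So w(7) = 4. P is now [[1, 2, 5], [3, 6], [7]].
Step i=6: Q has 6 at row 3, column 1; remove 7 from row 3 of P and reverse-bump: 7 enters row 2 and ejects 6; 6 enters row 1 and ejects 5. So w(6) = 5. P is now [[1, 2, 6], [3, 7]].
Step i=5: Q has 5 at row 2, column 2; remove 7 from row 2 of P and reverse-bump: 7 enters row 1 and ejects 6. So w(5) = 6. P is now [[1, 2, 7], [3]].
Step i=4: Q has 4 at row 2, column 1; remove 3 from row 2 of P and reverse-bump: 3 enters row 1 and ejects 2. So w(4) = 2. P is now [[1, 3, 7]].
Step i=3: Q has 3 at row 1, column 3; remove that cell from P, ejecting 7. So w(3) = 7. P is now [[1, 3]].
Step i=2: Q has 2 at row 1, column 2; remove that cell from P, ejecting 3. So w(2) = 3. P is now [[1]].
Step i=1: Q has 1 at row 1, column 1; remove that cell from P, ejecting 1. So w(1) = 1. P is now [].

So w = 1 3 7 2 6 5 4.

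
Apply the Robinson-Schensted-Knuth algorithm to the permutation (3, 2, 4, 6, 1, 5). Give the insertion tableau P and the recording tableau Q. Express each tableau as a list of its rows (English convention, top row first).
Insert each entry of the permutation into P by Schensted row insertion, recording in Q the position of each new cell.

Insert 3: appended to row 1. P = [[3]].
Insert 2: 2 bumps 3 from row 1; 3 starts row 2. P = [[2], [3]].
Insert 4: appended to row 1. P = [[2, 4], [3]].
Insert 6: appended to row 1. P = [[2, 4, 6], [3]].
Insert 1: 1 bumps 2 from row 1; 2 bumps 3 from row 2; 3 starts row 3. P = [[1, 4, 6], [2], [3]].
Insert 5: 5 bumps 6 from row 1; 6 appends to row 2. P = [[1, 4, 5], [2, 6], [3]].

So P = [[1, 4, 5], [2, 6], [3]], Q = [[1, 3, 4], [2, 6], [5]].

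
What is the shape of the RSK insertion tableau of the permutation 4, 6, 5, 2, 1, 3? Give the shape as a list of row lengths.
Row-insert each entry into an empty tableau.

After inserting 4: P = [[4]].
After inserting 6: P = [[4, 6]].
After inserting 5: P = [[4, 5], [6]].
After inserting 2: P = [[2, 5], [4], [6]].
After inserting 1: P = [[1, 5], [2], [4], [6]].
After inserting 3: P = [[1, 3], [2, 5], [4], [6]].

The final insertion tableau P = [[1, 3], [2, 5], [4], [6]] has shape [2, 2, 1, 1].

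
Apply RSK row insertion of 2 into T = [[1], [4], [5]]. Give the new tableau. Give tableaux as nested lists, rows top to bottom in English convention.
2 is larger than every entry of row 1, so it is appended to row 1. The new tableau is [[1, 2], [4], [5]].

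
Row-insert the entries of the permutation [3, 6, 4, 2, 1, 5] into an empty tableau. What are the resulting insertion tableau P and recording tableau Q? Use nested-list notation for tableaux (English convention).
Insert each entry of the permutation into P by Schensted row insertion, recording in Q the position of each new cell.

Insert 3: appended to row 1. P = [[3]].
Insert 6: appended to row 1. P = [[3, 6]].
Insert 4: 4 bumps 6 from row 1; 6 starts row 2. P = [[3, 4], [6]].
Insert 2: 2 bumps 3 from row 1; 3 bumps 6 from row 2; 6 starts row 3. P = [[2, 4], [3], [6]].
Insert 1: 1 bumps 2 from row 1; 2 bumps 3 from row 2; 3 bumps 6 from row 3; 6 starts row 4. P = [[1, 4], [2], [3], [6]].
Insert 5: appended to row 1. P = [[1, 4, 5], [2], [3], [6]].

So P = [[1, 4, 5], [2], [3], [6]], Q = [[1, 2, 6], [3], [4], [5]].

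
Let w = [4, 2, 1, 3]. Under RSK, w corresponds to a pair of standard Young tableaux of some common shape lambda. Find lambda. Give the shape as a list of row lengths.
[2, 1, 1]

Row-insert each entry into an empty tableau.

After inserting 4: P = [[4]].
After inserting 2: P = [[2], [4]].
After inserting 1: P = [[1], [2], [4]].
After inserting 3: P = [[1, 3], [2], [4]].

The final insertion tableau P = [[1, 3], [2], [4]] has shape [2, 1, 1].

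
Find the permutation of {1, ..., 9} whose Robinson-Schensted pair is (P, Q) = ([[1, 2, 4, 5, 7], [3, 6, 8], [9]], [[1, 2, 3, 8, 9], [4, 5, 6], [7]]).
3 6 9 1 2 8 4 5 7

Reverse the RSK construction: for i from n down to 1, find the cell of Q containing i, remove the entry at that cell from P, and reverse-bump it up through P; the value ejected from row 1 is w(i).

Step i=9: Q has 9 at row 1, column 5; remove that cell from P, ejecting 7. So w(9) = 7. P is now [[1, 2, 4, 5], [3, 6, 8], [9]].
Step i=8: Q has 8 at row 1, column 4; remove that cell from P, ejecting 5. So w(8) = 5. P is now [[1, 2, 4], [3, 6, 8], [9]].
Step i=7: Q has 7 at row 3, column 1; remove 9 from row 3 of P and reverse-bump: 9 enters row 2 and ejects 8; 8 enters row 1 and ejects 4. So w(7) = 4. P is now [[1, 2, 8], [3, 6, 9]].
Step i=6: Q has 6 at row 2, column 3; remove 9 from row 2 of P and reverse-bump: 9 enters row 1 and ejects 8. So w(6) = 8. P is now [[1, 2, 9], [3, 6]].
Step i=5: Q has 5 at row 2, column 2; remove 6 from row 2 of P and reverse-bump: 6 enters row 1 and ejects 2. So w(5) = 2. P is now [[1, 6, 9], [3]].
Step i=4: Q has 4 at row 2, column 1; remove 3 from row 2 of P and reverse-bump: 3 enters row 1 and ejects 1. So w(4) = 1. P is now [[3, 6, 9]].
Step i=3: Q has 3 at row 1, column 3; remove that cell from P, ejecting 9. So w(3) = 9. P is now [[3, 6]].
Step i=2: Q has 2 at row 1, column 2; remove that cell from P, ejecting 6. So w(2) = 6. P is now [[3]].
Step i=1: Q has 1 at row 1, column 1; remove that cell from P, ejecting 3. So w(1) = 3. P is now [].

So w = 3 6 9 1 2 8 4 5 7.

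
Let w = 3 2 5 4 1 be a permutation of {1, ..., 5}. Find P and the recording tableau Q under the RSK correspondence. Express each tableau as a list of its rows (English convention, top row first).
Insert each entry of the permutation into P by Schensted row insertion, recording in Q the position of each new cell.

After inserting 3: P = [[3]].
After inserting 2: P = [[2], [3]].
After inserting 5: P = [[2, 5], [3]].
After inserting 4: P = [[2, 4], [3, 5]].
After inserting 1: P = [[1, 4], [2, 5], [3]].

So P = [[1, 4], [2, 5], [3]], Q = [[1, 3], [2, 4], [5]].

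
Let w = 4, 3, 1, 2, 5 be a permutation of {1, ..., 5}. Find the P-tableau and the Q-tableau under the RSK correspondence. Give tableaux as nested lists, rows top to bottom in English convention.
Insert each entry of the permutation into P by Schensted row insertion, recording in Q the position of each new cell.

Insert 4: appended to row 1. P = [[4]].
Insert 3: 3 bumps 4 from row 1; 4 starts row 2. P = [[3], [4]].
Insert 1: 1 bumps 3 from row 1; 3 bumps 4 from row 2; 4 starts row 3. P = [[1], [3], [4]].
Insert 2: appended to row 1. P = [[1, 2], [3], [4]].
Insert 5: appended to row 1. P = [[1, 2, 5], [3], [4]].

So P = [[1, 2, 5], [3], [4]], Q = [[1, 4, 5], [2], [3]].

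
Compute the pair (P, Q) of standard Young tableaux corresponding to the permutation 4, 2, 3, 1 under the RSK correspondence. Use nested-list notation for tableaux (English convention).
P = [[1, 3], [2], [4]], Q = [[1, 3], [2], [4]]

Insert each entry of the permutation into P by Schensted row insertion, recording in Q the position of each new cell.

Insert 4: appended to row 1. P = [[4]], Q = [[1]].
Insert 2: 2 bumps 4 from row 1; 4 starts row 2. P = [[2], [4]], Q = [[1], [2]].
Insert 3: appended to row 1. P = [[2, 3], [4]], Q = [[1, 3], [2]].
Insert 1: 1 bumps 2 from row 1; 2 bumps 4 from row 2; 4 starts row 3. P = [[1, 3], [2], [4]], Q = [[1, 3], [2], [4]].

So P = [[1, 3], [2], [4]], Q = [[1, 3], [2], [4]].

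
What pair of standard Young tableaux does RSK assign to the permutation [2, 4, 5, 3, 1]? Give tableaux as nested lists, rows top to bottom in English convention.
P = [[1, 3, 5], [2], [4]], Q = [[1, 2, 3], [4], [5]]

Insert each entry of the permutation into P by Schensted row insertion, recording in Q the position of each new cell.

Insert 2: appended to row 1. P = [[2]].
Insert 4: appended to row 1. P = [[2, 4]].
Insert 5: appended to row 1. P = [[2, 4, 5]].
Insert 3: 3 bumps 4 from row 1; 4 starts row 2. P = [[2, 3, 5], [4]].
Insert 1: 1 bumps 2 from row 1; 2 bumps 4 from row 2; 4 starts row 3. P = [[1, 3, 5], [2], [4]].

So P = [[1, 3, 5], [2], [4]], Q = [[1, 2, 3], [4], [5]].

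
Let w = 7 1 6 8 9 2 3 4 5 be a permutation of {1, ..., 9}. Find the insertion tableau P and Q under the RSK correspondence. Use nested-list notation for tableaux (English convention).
P = [[1, 2, 3, 4, 5], [6, 8, 9], [7]], Q = [[1, 3, 4, 5, 9], [2, 7, 8], [6]]

Insert each entry of the permutation into P by Schensted row insertion, recording in Q the position of each new cell.

Insert 7: appended to row 1. P = [[7]], Q = [[1]].
Insert 1: 1 bumps 7 from row 1; 7 starts row 2. P = [[1], [7]], Q = [[1], [2]].
Insert 6: appended to row 1. P = [[1, 6], [7]], Q = [[1, 3], [2]].
Insert 8: appended to row 1. P = [[1, 6, 8], [7]], Q = [[1, 3, 4], [2]].
Insert 9: appended to row 1. P = [[1, 6, 8, 9], [7]], Q = [[1, 3, 4, 5], [2]].
Insert 2: 2 bumps 6 from row 1; 6 bumps 7 from row 2; 7 starts row 3. P = [[1, 2, 8, 9], [6], [7]], Q = [[1, 3, 4, 5], [2], [6]].
Insert 3: 3 bumps 8 from row 1; 8 appends to row 2. P = [[1, 2, 3, 9], [6, 8], [7]], Q = [[1, 3, 4, 5], [2, 7], [6]].
Insert 4: 4 bumps 9 from row 1; 9 appends to row 2. P = [[1, 2, 3, 4], [6, 8, 9], [7]], Q = [[1, 3, 4, 5], [2, 7, 8], [6]].
Insert 5: appended to row 1. P = [[1, 2, 3, 4, 5], [6, 8, 9], [7]], Q = [[1, 3, 4, 5, 9], [2, 7, 8], [6]].

So P = [[1, 2, 3, 4, 5], [6, 8, 9], [7]], Q = [[1, 3, 4, 5, 9], [2, 7, 8], [6]].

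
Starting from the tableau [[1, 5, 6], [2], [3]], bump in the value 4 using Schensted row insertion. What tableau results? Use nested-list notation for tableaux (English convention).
[[1, 4, 6], [2, 5], [3]]

In row 1, 4 replaces 5 (the leftmost entry greater than 4); 5 is bumped to row 2. 5 is appended to row 2. The new tableau is [[1, 4, 6], [2, 5], [3]].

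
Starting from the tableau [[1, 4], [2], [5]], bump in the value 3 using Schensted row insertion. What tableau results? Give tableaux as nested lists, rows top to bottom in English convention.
In row 1, 3 replaces 4 (the leftmost entry greater than 3); 4 is bumped to row 2. 4 is appended to row 2. The new tableau is [[1, 3], [2, 4], [5]].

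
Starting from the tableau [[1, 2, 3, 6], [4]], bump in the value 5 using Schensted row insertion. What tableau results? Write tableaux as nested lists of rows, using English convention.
[[1, 2, 3, 5], [4, 6]]

In row 1, 5 replaces 6 (the leftmost entry greater than 5); 6 is bumped to row 2. 6 is appended to row 2. The new tableau is [[1, 2, 3, 5], [4, 6]].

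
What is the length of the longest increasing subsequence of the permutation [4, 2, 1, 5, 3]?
2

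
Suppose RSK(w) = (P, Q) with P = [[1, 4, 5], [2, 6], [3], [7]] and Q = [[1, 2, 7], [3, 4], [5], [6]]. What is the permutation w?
3 7 2 6 4 1 5

Reverse RSK: for i = n, n-1, ..., 1, locate i in Q, remove the corresponding corner cell from P, and reverse-bump its entry up through P; the value ejected from row 1 is w(i).

So w = 3 7 2 6 4 1 5.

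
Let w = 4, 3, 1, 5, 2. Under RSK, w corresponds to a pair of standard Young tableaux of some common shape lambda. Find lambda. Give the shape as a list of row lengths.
Row-insert each entry into an empty tableau.

After inserting 4: P = [[4]].
After inserting 3: P = [[3], [4]].
After inserting 1: P = [[1], [3], [4]].
After inserting 5: P = [[1, 5], [3], [4]].
After inserting 2: P = [[1, 2], [3, 5], [4]].

The final insertion tableau P = [[1, 2], [3, 5], [4]] has shape [2, 2, 1].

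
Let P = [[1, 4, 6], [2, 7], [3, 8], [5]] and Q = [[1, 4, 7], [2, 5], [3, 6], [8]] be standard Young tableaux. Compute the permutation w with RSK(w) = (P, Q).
Reverse the RSK construction: for i from n down to 1, find the cell of Q containing i, remove the entry at that cell from P, and reverse-bump it up through P; the value ejected from row 1 is w(i).

Step i=8: Q has 8 at row 4, column 1; remove 5 from row 4 of P and reverse-bump: 5 enters row 3 and ejects 3; 3 enters row 2 and ejects 2; 2 enters row 1 and ejects 1. So w(8) = 1. P is now [[2, 4, 6], [3, 7], [5, 8]].
Step i=7: Q has 7 at row 1, column 3; remove that cell from P, ejecting 6. So w(7) = 6. P is now [[2, 4], [3, 7], [5, 8]].
Step i=6: Q has 6 at row 3, column 2; remove 8 from row 3 of P and reverse-bump: 8 enters row 2 and ejects 7; 7 enters row 1 and ejects 4. So w(6) = 4. P is now [[2, 7], [3, 8], [5]].
Step i=5: Q has 5 at row 2, column 2; remove 8 from row 2 of P and reverse-bump: 8 enters row 1 and ejects 7. So w(5) = 7. P is now [[2, 8], [3], [5]].
Step i=4: Q has 4 at row 1, column 2; remove that cell from P, ejecting 8. So w(4) = 8. P is now [[2], [3], [5]].
Step i=3: Q has 3 at row 3, column 1; remove 5 from row 3 of P and reverse-bump: 5 enters row 2 and ejects 3; 3 enters row 1 and ejects 2. So w(3) = 2. P is now [[3], [5]].
Step i=2: Q has 2 at row 2, column 1; remove 5 from row 2 of P and reverse-bump: 5 enters row 1 and ejects 3. So w(2) = 3. P is now [[5]].
Step i=1: Q has 1 at row 1, column 1; remove that cell from P, ejecting 5. So w(1) = 5. P is now [].

So w = 5 3 2 8 7 4 6 1.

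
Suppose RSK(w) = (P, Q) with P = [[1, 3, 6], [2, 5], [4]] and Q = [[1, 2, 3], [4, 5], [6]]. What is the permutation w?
4 5 6 2 3 1

Reverse RSK: for i = n, n-1, ..., 1, locate i in Q, remove the corresponding corner cell from P, and reverse-bump its entry up through P; the value ejected from row 1 is w(i).

So w = 4 5 6 2 3 1.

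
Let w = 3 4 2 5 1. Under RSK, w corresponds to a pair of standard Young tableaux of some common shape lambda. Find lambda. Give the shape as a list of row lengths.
[3, 1, 1]

RSK row insertion gives P = [[1, 4, 5], [2], [3]], which has shape [3, 1, 1].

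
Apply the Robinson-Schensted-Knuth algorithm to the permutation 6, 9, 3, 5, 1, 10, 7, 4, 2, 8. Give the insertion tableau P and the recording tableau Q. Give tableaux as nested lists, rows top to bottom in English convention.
Insert each entry of the permutation into P by Schensted row insertion, recording in Q the position of each new cell.

After inserting 6: P = [[6]].
After inserting 9: P = [[6, 9]].
After inserting 3: P = [[3, 9], [6]].
After inserting 5: P = [[3, 5], [6, 9]].
After inserting 1: P = [[1, 5], [3, 9], [6]].
After inserting 10: P = [[1, 5, 10], [3, 9], [6]].
After inserting 7: P = [[1, 5, 7], [3, 9, 10], [6]].
After inserting 4: P = [[1, 4, 7], [3, 5, 10], [6, 9]].
After inserting 2: P = [[1, 2, 7], [3, 4, 10], [5, 9], [6]].
After inserting 8: P = [[1, 2, 7, 8], [3, 4, 10], [5, 9], [6]].

So P = [[1, 2, 7, 8], [3, 4, 10], [5, 9], [6]], Q = [[1, 2, 6, 10], [3, 4, 7], [5, 8], [9]].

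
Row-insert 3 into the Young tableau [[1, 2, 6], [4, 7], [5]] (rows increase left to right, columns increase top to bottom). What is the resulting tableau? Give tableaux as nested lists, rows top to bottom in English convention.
[[1, 2, 3], [4, 6], [5, 7]]

In row 1, 3 replaces 6 (the leftmost entry greater than 3); 6 is bumped to row 2. In row 2, 6 replaces 7 (the leftmost entry greater than 6); 7 is bumped to row 3. 7 is appended to row 3. The new tableau is [[1, 2, 3], [4, 6], [5, 7]].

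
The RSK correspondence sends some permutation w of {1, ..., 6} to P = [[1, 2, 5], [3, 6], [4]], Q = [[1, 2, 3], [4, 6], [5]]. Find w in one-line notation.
1 4 6 3 2 5

Reverse the RSK construction: for i from n down to 1, find the cell of Q containing i, remove the entry at that cell from P, and reverse-bump it up through P; the value ejected from row 1 is w(i).

Step i=6: Q has 6 at row 2, column 2; remove 6 from row 2 of P and reverse-bump: 6 enters row 1 and ejects 5. So w(6) = 5. P is now [[1, 2, 6], [3], [4]].
Step i=5: Q has 5 at row 3, column 1; remove 4 from row 3 of P and reverse-bump: 4 enters row 2 and ejects 3; 3 enters row 1 and ejects 2. So w(5) = 2. P is now [[1, 3, 6], [4]].
Step i=4: Q has 4 at row 2, column 1; remove 4 from row 2 of P and reverse-bump: 4 enters row 1 and ejects 3. So w(4) = 3. P is now [[1, 4, 6]].
Step i=3: Q has 3 at row 1, column 3; remove that cell from P, ejecting 6. So w(3) = 6. P is now [[1, 4]].
Step i=2: Q has 2 at row 1, column 2; remove that cell from P, ejecting 4. So w(2) = 4. P is now [[1]].
Step i=1: Q has 1 at row 1, column 1; remove that cell from P, ejecting 1. So w(1) = 1. P is now [].

So w = 1 4 6 3 2 5.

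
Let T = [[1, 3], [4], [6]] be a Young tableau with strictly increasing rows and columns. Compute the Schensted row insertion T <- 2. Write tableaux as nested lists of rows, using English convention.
[[1, 2], [3], [4], [6]]

In row 1, 2 replaces 3 (the leftmost entry greater than 2); 3 is bumped to row 2. In row 2, 3 replaces 4 (the leftmost entry greater than 3); 4 is bumped to row 3. In row 3, 4 replaces 6 (the leftmost entry greater than 4); 6 is bumped to row 4. 6 starts a new row 4. The new tableau is [[1, 2], [3], [4], [6]].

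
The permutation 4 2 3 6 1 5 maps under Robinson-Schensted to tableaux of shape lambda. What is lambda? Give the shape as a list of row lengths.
Row-insert each entry into an empty tableau.

After inserting 4: P = [[4]].
After inserting 2: P = [[2], [4]].
After inserting 3: P = [[2, 3], [4]].
After inserting 6: P = [[2, 3, 6], [4]].
After inserting 1: P = [[1, 3, 6], [2], [4]].
After inserting 5: P = [[1, 3, 5], [2, 6], [4]].

The final insertion tableau P = [[1, 3, 5], [2, 6], [4]] has shape [3, 2, 1].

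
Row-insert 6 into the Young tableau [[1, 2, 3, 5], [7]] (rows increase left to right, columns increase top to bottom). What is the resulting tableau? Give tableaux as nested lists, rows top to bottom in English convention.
[[1, 2, 3, 5, 6], [7]]

6 is larger than every entry of row 1, so it is appended to row 1. The new tableau is [[1, 2, 3, 5, 6], [7]].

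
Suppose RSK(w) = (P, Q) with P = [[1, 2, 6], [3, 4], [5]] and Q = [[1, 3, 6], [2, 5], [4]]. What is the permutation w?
5 3 4 1 2 6

Reverse the RSK construction: for i from n down to 1, find the cell of Q containing i, remove the entry at that cell from P, and reverse-bump it up through P; the value ejected from row 1 is w(i).

Step i=6: Q has 6 at row 1, column 3; remove that cell from P, ejecting 6. So w(6) = 6. P is now [[1, 2], [3, 4], [5]].
Step i=5: Q has 5 at row 2, column 2; remove 4 from row 2 of P and reverse-bump: 4 enters row 1 and ejects 2. So w(5) = 2. P is now [[1, 4], [3], [5]].
Step i=4: Q has 4 at row 3, column 1; remove 5 from row 3 of P and reverse-bump: 5 enters row 2 and ejects 3; 3 enters row 1 and ejects 1. So w(4) = 1. P is now [[3, 4], [5]].
Step i=3: Q has 3 at row 1, column 2; remove that cell from P, ejecting 4. So w(3) = 4. P is now [[3], [5]].
Step i=2: Q has 2 at row 2, column 1; remove 5 from row 2 of P and reverse-bump: 5 enters row 1 and ejects 3. So w(2) = 3. P is now [[5]].
Step i=1: Q has 1 at row 1, column 1; remove that cell from P, ejecting 5. So w(1) = 5. P is now [].

So w = 5 3 4 1 2 6.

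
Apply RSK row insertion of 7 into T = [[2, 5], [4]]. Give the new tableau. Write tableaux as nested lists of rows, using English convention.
7 is larger than every entry of row 1, so it is appended to row 1. The new tableau is [[2, 5, 7], [4]].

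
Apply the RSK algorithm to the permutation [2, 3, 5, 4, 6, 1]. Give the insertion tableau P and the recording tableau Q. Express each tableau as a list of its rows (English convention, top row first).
P = [[1, 3, 4, 6], [2], [5]], Q = [[1, 2, 3, 5], [4], [6]]

Insert each entry of the permutation into P by Schensted row insertion, recording in Q the position of each new cell.

Insert 2: appended to row 1. P = [[2]].
Insert 3: appended to row 1. P = [[2, 3]].
Insert 5: appended to row 1. P = [[2, 3, 5]].
Insert 4: 4 bumps 5 from row 1; 5 starts row 2. P = [[2, 3, 4], [5]].
Insert 6: appended to row 1. P = [[2, 3, 4, 6], [5]].
Insert 1: 1 bumps 2 from row 1; 2 bumps 5 from row 2; 5 starts row 3. P = [[1, 3, 4, 6], [2], [5]].

So P = [[1, 3, 4, 6], [2], [5]], Q = [[1, 2, 3, 5], [4], [6]].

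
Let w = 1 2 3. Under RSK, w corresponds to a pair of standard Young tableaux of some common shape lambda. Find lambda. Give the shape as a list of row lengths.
Row-insert each entry into an empty tableau.

After inserting 1: P = [[1]].
After inserting 2: P = [[1, 2]].
After inserting 3: P = [[1, 2, 3]].

The final insertion tableau P = [[1, 2, 3]] has shape [3].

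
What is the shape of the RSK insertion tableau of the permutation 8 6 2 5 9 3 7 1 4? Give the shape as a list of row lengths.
Row-insert each entry into an empty tableau.

After inserting 8: P = [[8]].
After inserting 6: P = [[6], [8]].
After inserting 2: P = [[2], [6], [8]].
After inserting 5: P = [[2, 5], [6], [8]].
After inserting 9: P = [[2, 5, 9], [6], [8]].
After inserting 3: P = [[2, 3, 9], [5], [6], [8]].
After inserting 7: P = [[2, 3, 7], [5, 9], [6], [8]].
After inserting 1: P = [[1, 3, 7], [2, 9], [5], [6], [8]].
After inserting 4: P = [[1, 3, 4], [2, 7], [5, 9], [6], [8]].

The final insertion tableau P = [[1, 3, 4], [2, 7], [5, 9], [6], [8]] has shape [3, 2, 2, 1, 1].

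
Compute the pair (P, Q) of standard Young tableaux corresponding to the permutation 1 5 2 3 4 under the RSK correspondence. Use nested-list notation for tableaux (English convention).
P = [[1, 2, 3, 4], [5]], Q = [[1, 2, 4, 5], [3]]

Insert each entry of the permutation into P by Schensted row insertion, recording in Q the position of each new cell.

After inserting 1: P = [[1]].
After inserting 5: P = [[1, 5]].
After inserting 2: P = [[1, 2], [5]].
After inserting 3: P = [[1, 2, 3], [5]].
After inserting 4: P = [[1, 2, 3, 4], [5]].

So P = [[1, 2, 3, 4], [5]], Q = [[1, 2, 4, 5], [3]].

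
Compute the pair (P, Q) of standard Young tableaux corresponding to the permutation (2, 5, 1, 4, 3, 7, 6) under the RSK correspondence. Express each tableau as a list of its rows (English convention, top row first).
Insert each entry of the permutation into P by Schensted row insertion, recording in Q the position of each new cell.

After inserting 2: P = [[2]].
After inserting 5: P = [[2, 5]].
After inserting 1: P = [[1, 5], [2]].
After inserting 4: P = [[1, 4], [2, 5]].
After inserting 3: P = [[1, 3], [2, 4], [5]].
After inserting 7: P = [[1, 3, 7], [2, 4], [5]].
After inserting 6: P = [[1, 3, 6], [2, 4, 7], [5]].

So P = [[1, 3, 6], [2, 4, 7], [5]], Q = [[1, 2, 6], [3, 4, 7], [5]].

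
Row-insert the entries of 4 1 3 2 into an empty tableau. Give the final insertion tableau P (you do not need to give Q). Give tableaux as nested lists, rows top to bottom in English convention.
P = [[1, 2], [3], [4]]

Insert 4: appended to row 1. P = [[4]].
Insert 1: 1 bumps 4 from row 1; 4 starts row 2. P = [[1], [4]].
Insert 3: appended to row 1. P = [[1, 3], [4]].
Insert 2: 2 bumps 3 from row 1; 3 bumps 4 from row 2; 4 starts row 3. P = [[1, 2], [3], [4]].

So P = [[1, 2], [3], [4]].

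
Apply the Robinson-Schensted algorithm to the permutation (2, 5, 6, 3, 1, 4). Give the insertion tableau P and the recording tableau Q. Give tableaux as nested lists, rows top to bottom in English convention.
P = [[1, 3, 4], [2, 6], [5]], Q = [[1, 2, 3], [4, 6], [5]]

Insert each entry of the permutation into P by Schensted row insertion, recording in Q the position of each new cell.

Insert 2: appended to row 1. P = [[2]], Q = [[1]].
Insert 5: appended to row 1. P = [[2, 5]], Q = [[1, 2]].
Insert 6: appended to row 1. P = [[2, 5, 6]], Q = [[1, 2, 3]].
Insert 3: 3 bumps 5 from row 1; 5 starts row 2. P = [[2, 3, 6], [5]], Q = [[1, 2, 3], [4]].
Insert 1: 1 bumps 2 from row 1; 2 bumps 5 from row 2; 5 starts row 3. P = [[1, 3, 6], [2], [5]], Q = [[1, 2, 3], [4], [5]].
Insert 4: 4 bumps 6 from row 1; 6 appends to row 2. P = [[1, 3, 4], [2, 6], [5]], Q = [[1, 2, 3], [4, 6], [5]].

So P = [[1, 3, 4], [2, 6], [5]], Q = [[1, 2, 3], [4, 6], [5]].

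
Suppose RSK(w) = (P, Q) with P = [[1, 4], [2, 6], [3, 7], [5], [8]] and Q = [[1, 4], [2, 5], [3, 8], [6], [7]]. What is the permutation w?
Reverse the RSK construction: for i from n down to 1, find the cell of Q containing i, remove the entry at that cell from P, and reverse-bump it up through P; the value ejected from row 1 is w(i).

Step i=8: Q has 8 at row 3, column 2; remove 7 from row 3 of P and reverse-bump: 7 enters row 2 and ejects 6; 6 enters row 1 and ejects 4. So w(8) = 4. P is now [[1, 6], [2, 7], [3], [5], [8]].
Step i=7: Q has 7 at row 5, column 1; remove 8 from row 5 of P and reverse-bump: 8 enters row 4 and ejects 5; 5 enters row 3 and ejects 3; 3 enters row 2 and ejects 2; 2 enters row 1 and ejects 1. So w(7) = 1. P is now [[2, 6], [3, 7], [5], [8]].
Step i=6: Q has 6 at row 4, column 1; remove 8 from row 4 of P and reverse-bump: 8 enters row 3 and ejects 5; 5 enters row 2 and ejects 3; 3 enters row 1 and ejects 2. So w(6) = 2. P is now [[3, 6], [5, 7], [8]].
Step i=5: Q has 5 at row 2, column 2; remove 7 from row 2 of P and reverse-bump: 7 enters row 1 and ejects 6. So w(5) = 6. P is now [[3, 7], [5], [8]].
Step i=4: Q has 4 at row 1, column 2; remove that cell from P, ejecting 7. So w(4) = 7. P is now [[3], [5], [8]].
Step i=3: Q has 3 at row 3, column 1; remove 8 from row 3 of P and reverse-bump: 8 enters row 2 and ejects 5; 5 enters row 1 and ejects 3. So w(3) = 3. P is now [[5], [8]].
Step i=2: Q has 2 at row 2, column 1; remove 8 from row 2 of P and reverse-bump: 8 enters row 1 and ejects 5. So w(2) = 5. P is now [[8]].
Step i=1: Q has 1 at row 1, column 1; remove that cell from P, ejecting 8. So w(1) = 8. P is now [].

So w = 8 5 3 7 6 2 1 4.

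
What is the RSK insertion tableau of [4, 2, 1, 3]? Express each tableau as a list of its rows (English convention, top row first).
Insert 4: appended to row 1. P = [[4]].
Insert 2: 2 bumps 4 from row 1; 4 starts row 2. P = [[2], [4]].
Insert 1: 1 bumps 2 from row 1; 2 bumps 4 from row 2; 4 starts row 3. P = [[1], [2], [4]].
Insert 3: appended to row 1. P = [[1, 3], [2], [4]].

So P = [[1, 3], [2], [4]].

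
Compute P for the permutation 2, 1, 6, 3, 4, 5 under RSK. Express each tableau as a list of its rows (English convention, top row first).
P = [[1, 3, 4, 5], [2, 6]]

After inserting 2: P = [[2]].
After inserting 1: P = [[1], [2]].
After inserting 6: P = [[1, 6], [2]].
After inserting 3: P = [[1, 3], [2, 6]].
After inserting 4: P = [[1, 3, 4], [2, 6]].
After inserting 5: P = [[1, 3, 4, 5], [2, 6]].

So P = [[1, 3, 4, 5], [2, 6]].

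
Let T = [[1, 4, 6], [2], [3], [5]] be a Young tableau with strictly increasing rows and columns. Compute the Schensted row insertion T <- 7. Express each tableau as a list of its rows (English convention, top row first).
[[1, 4, 6, 7], [2], [3], [5]]

7 is larger than every entry of row 1, so it is appended to row 1. The new tableau is [[1, 4, 6, 7], [2], [3], [5]].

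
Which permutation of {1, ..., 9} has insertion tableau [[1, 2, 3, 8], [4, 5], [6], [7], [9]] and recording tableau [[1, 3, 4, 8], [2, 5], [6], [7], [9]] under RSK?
4 1 2 9 7 6 5 8 3

Reverse the RSK construction: for i from n down to 1, find the cell of Q containing i, remove the entry at that cell from P, and reverse-bump it up through P; the value ejected from row 1 is w(i).

Step i=9: Q has 9 at row 5, column 1; remove 9 from row 5 of P and reverse-bump: 9 enters row 4 and ejects 7; 7 enters row 3 and ejects 6; 6 enters row 2 and ejects 5; 5 enters row 1 and ejects 3. So w(9) = 3. P is now [[1, 2, 5, 8], [4, 6], [7], [9]].
Step i=8: Q has 8 at row 1, column 4; remove that cell from P, ejecting 8. So w(8) = 8. P is now [[1, 2, 5], [4, 6], [7], [9]].
Step i=7: Q has 7 at row 4, column 1; remove 9 from row 4 of P and reverse-bump: 9 enters row 3 and ejects 7; 7 enters row 2 and ejects 6; 6 enters row 1 and ejects 5. So w(7) = 5. P is now [[1, 2, 6], [4, 7], [9]].
Step i=6: Q has 6 at row 3, column 1; remove 9 from row 3 of P and reverse-bump: 9 enters row 2 and ejects 7; 7 enters row 1 and ejects 6. So w(6) = 6. P is now [[1, 2, 7], [4, 9]].
Step i=5: Q has 5 at row 2, column 2; remove 9 from row 2 of P and reverse-bump: 9 enters row 1 and ejects 7. So w(5) = 7. P is now [[1, 2, 9], [4]].
Step i=4: Q has 4 at row 1, column 3; remove that cell from P, ejecting 9. So w(4) = 9. P is now [[1, 2], [4]].
Step i=3: Q has 3 at row 1, column 2; remove that cell from P, ejecting 2. So w(3) = 2. P is now [[1], [4]].
Step i=2: Q has 2 at row 2, column 1; remove 4 from row 2 of P and reverse-bump: 4 enters row 1 and ejects 1. So w(2) = 1. P is now [[4]].
Step i=1: Q has 1 at row 1, column 1; remove that cell from P, ejecting 4. So w(1) = 4. P is now [].

So w = 4 1 2 9 7 6 5 8 3.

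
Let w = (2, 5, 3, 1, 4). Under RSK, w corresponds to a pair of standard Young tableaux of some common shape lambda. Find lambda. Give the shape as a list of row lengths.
RSK row insertion gives P = [[1, 3, 4], [2], [5]], which has shape [3, 1, 1].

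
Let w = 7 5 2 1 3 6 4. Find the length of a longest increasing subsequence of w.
3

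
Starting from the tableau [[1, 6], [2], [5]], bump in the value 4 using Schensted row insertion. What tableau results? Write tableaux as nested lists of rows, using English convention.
[[1, 4], [2, 6], [5]]

In row 1, 4 replaces 6 (the leftmost entry greater than 4); 6 is bumped to row 2. 6 is appended to row 2. The new tableau is [[1, 4], [2, 6], [5]].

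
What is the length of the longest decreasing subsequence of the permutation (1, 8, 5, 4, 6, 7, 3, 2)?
5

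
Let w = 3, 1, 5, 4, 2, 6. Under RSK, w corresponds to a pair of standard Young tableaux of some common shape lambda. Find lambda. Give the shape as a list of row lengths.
RSK row insertion gives P = [[1, 2, 6], [3, 4], [5]], which has shape [3, 2, 1].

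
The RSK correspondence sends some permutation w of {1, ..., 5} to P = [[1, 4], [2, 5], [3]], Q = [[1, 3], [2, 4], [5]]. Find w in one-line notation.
Reverse the RSK construction: for i from n down to 1, find the cell of Q containing i, remove the entry at that cell from P, and reverse-bump it up through P; the value ejected from row 1 is w(i).

Step i=5: Q has 5 at row 3, column 1; remove 3 from row 3 of P and reverse-bump: 3 enters row 2 and ejects 2; 2 enters row 1 and ejects 1. So w(5) = 1. P is now [[2, 4], [3, 5]].
Step i=4: Q has 4 at row 2, column 2; remove 5 from row 2 of P and reverse-bump: 5 enters row 1 and ejects 4. So w(4) = 4. P is now [[2, 5], [3]].
Step i=3: Q has 3 at row 1, column 2; remove that cell from P, ejecting 5. So w(3) = 5. P is now [[2], [3]].
Step i=2: Q has 2 at row 2, column 1; remove 3 from row 2 of P and reverse-bump: 3 enters row 1 and ejects 2. So w(2) = 2. P is now [[3]].
Step i=1: Q has 1 at row 1, column 1; remove that cell from P, ejecting 3. So w(1) = 3. P is now [].

So w = 3 2 5 4 1.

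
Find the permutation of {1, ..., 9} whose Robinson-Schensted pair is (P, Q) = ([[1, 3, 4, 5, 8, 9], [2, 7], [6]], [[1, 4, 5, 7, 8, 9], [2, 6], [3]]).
6 2 1 3 7 4 5 8 9

Reverse RSK: for i = n, n-1, ..., 1, locate i in Q, remove the corresponding corner cell from P, and reverse-bump its entry up through P; the value ejected from row 1 is w(i).

So w = 6 2 1 3 7 4 5 8 9.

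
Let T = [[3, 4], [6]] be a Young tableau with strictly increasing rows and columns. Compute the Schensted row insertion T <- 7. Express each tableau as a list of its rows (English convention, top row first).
7 is larger than every entry of row 1, so it is appended to row 1. The new tableau is [[3, 4, 7], [6]].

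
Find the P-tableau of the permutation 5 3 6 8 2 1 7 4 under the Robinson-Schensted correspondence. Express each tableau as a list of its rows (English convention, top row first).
P = [[1, 4, 7], [2, 6], [3, 8], [5]]

Insert 5: appended to row 1. P = [[5]].
Insert 3: 3 bumps 5 from row 1; 5 starts row 2. P = [[3], [5]].
Insert 6: appended to row 1. P = [[3, 6], [5]].
Insert 8: appended to row 1. P = [[3, 6, 8], [5]].
Insert 2: 2 bumps 3 from row 1; 3 bumps 5 from row 2; 5 starts row 3. P = [[2, 6, 8], [3], [5]].
Insert 1: 1 bumps 2 from row 1; 2 bumps 3 from row 2; 3 bumps 5 from row 3; 5 starts row 4. P = [[1, 6, 8], [2], [3], [5]].
Insert 7: 7 bumps 8 from row 1; 8 appends to row 2. P = [[1, 6, 7], [2, 8], [3], [5]].
Insert 4: 4 bumps 6 from row 1; 6 bumps 8 from row 2; 8 appends to row 3. P = [[1, 4, 7], [2, 6], [3, 8], [5]].

So P = [[1, 4, 7], [2, 6], [3, 8], [5]].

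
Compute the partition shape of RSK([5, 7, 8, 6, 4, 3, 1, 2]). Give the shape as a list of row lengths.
Row-insert each entry into an empty tableau.

After inserting 5: P = [[5]].
After inserting 7: P = [[5, 7]].
After inserting 8: P = [[5, 7, 8]].
After inserting 6: P = [[5, 6, 8], [7]].
After inserting 4: P = [[4, 6, 8], [5], [7]].
After inserting 3: P = [[3, 6, 8], [4], [5], [7]].
After inserting 1: P = [[1, 6, 8], [3], [4], [5], [7]].
After inserting 2: P = [[1, 2, 8], [3, 6], [4], [5], [7]].

The final insertion tableau P = [[1, 2, 8], [3, 6], [4], [5], [7]] has shape [3, 2, 1, 1, 1].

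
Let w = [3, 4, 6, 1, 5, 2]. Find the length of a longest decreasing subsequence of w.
3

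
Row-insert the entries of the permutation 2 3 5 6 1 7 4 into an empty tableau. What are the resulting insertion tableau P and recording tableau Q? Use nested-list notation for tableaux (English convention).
P = [[1, 3, 4, 6, 7], [2, 5]], Q = [[1, 2, 3, 4, 6], [5, 7]]

Insert each entry of the permutation into P by Schensted row insertion, recording in Q the position of each new cell.

Insert 2: appended to row 1. P = [[2]].
Insert 3: appended to row 1. P = [[2, 3]].
Insert 5: appended to row 1. P = [[2, 3, 5]].
Insert 6: appended to row 1. P = [[2, 3, 5, 6]].
Insert 1: 1 bumps 2 from row 1; 2 starts row 2. P = [[1, 3, 5, 6], [2]].
Insert 7: appended to row 1. P = [[1, 3, 5, 6, 7], [2]].
Insert 4: 4 bumps 5 from row 1; 5 appends to row 2. P = [[1, 3, 4, 6, 7], [2, 5]].

So P = [[1, 3, 4, 6, 7], [2, 5]], Q = [[1, 2, 3, 4, 6], [5, 7]].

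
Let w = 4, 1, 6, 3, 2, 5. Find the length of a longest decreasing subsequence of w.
3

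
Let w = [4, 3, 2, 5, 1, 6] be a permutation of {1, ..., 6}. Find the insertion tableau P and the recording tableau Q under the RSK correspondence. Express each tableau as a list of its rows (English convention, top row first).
Insert each entry of the permutation into P by Schensted row insertion, recording in Q the position of each new cell.

Insert 4: appended to row 1. P = [[4]], Q = [[1]].
Insert 3: 3 bumps 4 from row 1; 4 starts row 2. P = [[3], [4]], Q = [[1], [2]].
Insert 2: 2 bumps 3 from row 1; 3 bumps 4 from row 2; 4 starts row 3. P = [[2], [3], [4]], Q = [[1], [2], [3]].
Insert 5: appended to row 1. P = [[2, 5], [3], [4]], Q = [[1, 4], [2], [3]].
Insert 1: 1 bumps 2 from row 1; 2 bumps 3 from row 2; 3 bumps 4 from row 3; 4 starts row 4. P = [[1, 5], [2], [3], [4]], Q = [[1, 4], [2], [3], [5]].
Insert 6: appended to row 1. P = [[1, 5, 6], [2], [3], [4]], Q = [[1, 4, 6], [2], [3], [5]].

So P = [[1, 5, 6], [2], [3], [4]], Q = [[1, 4, 6], [2], [3], [5]].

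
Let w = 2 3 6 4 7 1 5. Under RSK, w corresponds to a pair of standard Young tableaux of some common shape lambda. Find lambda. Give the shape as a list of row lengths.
Row-insert each entry into an empty tableau.

After inserting 2: P = [[2]].
After inserting 3: P = [[2, 3]].
After inserting 6: P = [[2, 3, 6]].
After inserting 4: P = [[2, 3, 4], [6]].
After inserting 7: P = [[2, 3, 4, 7], [6]].
After inserting 1: P = [[1, 3, 4, 7], [2], [6]].
After inserting 5: P = [[1, 3, 4, 5], [2, 7], [6]].

The final insertion tableau P = [[1, 3, 4, 5], [2, 7], [6]] has shape [4, 2, 1].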